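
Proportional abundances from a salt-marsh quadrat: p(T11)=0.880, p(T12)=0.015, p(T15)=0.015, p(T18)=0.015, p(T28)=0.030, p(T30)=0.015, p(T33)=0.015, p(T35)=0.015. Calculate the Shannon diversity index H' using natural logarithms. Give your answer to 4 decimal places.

0.5957

Each pᵢ ln pᵢ term (working shown to 6 dp, full precision carried): 0.88×(-0.127833)=-0.112493, 0.015×(-4.199705)=-0.062996, 0.015×(-4.199705)=-0.062996, 0.015×(-4.199705)=-0.062996, 0.03×(-3.506558)=-0.105197, 0.015×(-4.199705)=-0.062996, 0.015×(-4.199705)=-0.062996, 0.015×(-4.199705)=-0.062996.
Sum = -0.595664, so H' = 0.5957.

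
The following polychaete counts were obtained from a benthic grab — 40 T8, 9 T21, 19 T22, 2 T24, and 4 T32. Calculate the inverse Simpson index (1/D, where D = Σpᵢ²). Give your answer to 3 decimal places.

Total N = 40+9+19+2+4 = 74, so the proportions are 0.540541, 0.121622, 0.256757, 0.027027, 0.054054 (working shown to 6 dp, full precision carried).
D = 0.540541² + 0.121622² + 0.256757² + 0.027027² + 0.054054² = 0.292184 + 0.014792 + 0.065924 + 0.000730 + 0.002922 = 0.376552.
So 1/D = 2.65567, i.e. 2.656 to 3 decimal places.

2.656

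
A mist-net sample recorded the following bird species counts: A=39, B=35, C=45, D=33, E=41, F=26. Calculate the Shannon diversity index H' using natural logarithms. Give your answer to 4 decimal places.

1.7773

Total N = 39+35+45+33+41+26 = 219, so the proportions are 0.178082, 0.159817, 0.205479, 0.150685, 0.187215, 0.118721 (working shown to 6 dp, full precision carried).
Each pᵢ ln pᵢ term: 0.178082×(-1.725510)=-0.307283, 0.159817×(-1.833724)=-0.293061, 0.205479×(-1.582409)=-0.325153, 0.150685×(-1.892564)=-0.285181, 0.187215×(-1.675500)=-0.313678, 0.118721×(-2.130975)=-0.252992.
Sum = -1.777347, so H' = 1.7773.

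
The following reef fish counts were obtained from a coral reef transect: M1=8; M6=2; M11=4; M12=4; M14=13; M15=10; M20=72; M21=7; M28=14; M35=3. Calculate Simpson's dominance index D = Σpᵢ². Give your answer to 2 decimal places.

0.31

Total N = 8+2+4+4+13+10+72+7+14+3 = 137, so the proportions are 0.0584, 0.0146, 0.0292, 0.0292, 0.0949, 0.073, 0.5255, 0.0511, 0.1022, 0.0219 (working shown to 4 dp, full precision carried).
D = 0.0584² + 0.0146² + 0.0292² + 0.0292² + 0.0949² + 0.073² + 0.5255² + 0.0511² + 0.1022² + 0.0219² = 0.0034 + 0.0002 + 0.0009 + 0.0009 + 0.0090 + 0.0053 + 0.2762 + 0.0026 + 0.0104 + 0.0005 = 0.3094.
To 2 decimal places, D = 0.31.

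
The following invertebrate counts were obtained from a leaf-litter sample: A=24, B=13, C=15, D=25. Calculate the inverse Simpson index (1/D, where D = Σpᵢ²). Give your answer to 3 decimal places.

3.717

Total N = 24+13+15+25 = 77, so the proportions are 0.3116883, 0.1688312, 0.1948052, 0.3246753 (working shown to 7 dp, full precision carried).
D = 0.3116883² + 0.1688312² + 0.1948052² + 0.3246753² = 0.0971496 + 0.0285040 + 0.0379491 + 0.1054141 = 0.2690167.
So 1/D = 3.71724, i.e. 3.717 to 3 decimal places.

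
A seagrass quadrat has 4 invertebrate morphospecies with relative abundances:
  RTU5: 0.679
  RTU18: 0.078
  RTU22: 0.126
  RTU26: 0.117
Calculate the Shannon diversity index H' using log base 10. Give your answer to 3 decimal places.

Each pᵢ log₁₀ pᵢ term (working shown to 5 dp, full precision carried): 0.679×(-0.16813)=-0.11416, 0.078×(-1.10791)=-0.08642, 0.126×(-0.89963)=-0.11335, 0.117×(-0.93181)=-0.10902.
Sum = -0.42295, so H' = 0.423.

0.423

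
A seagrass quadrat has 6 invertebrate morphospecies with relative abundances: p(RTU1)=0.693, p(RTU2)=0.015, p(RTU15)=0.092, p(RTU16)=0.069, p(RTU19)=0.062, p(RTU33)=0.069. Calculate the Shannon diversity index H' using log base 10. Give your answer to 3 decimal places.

0.468

Each pᵢ log₁₀ pᵢ term (working shown to 5 dp, full precision carried): 0.693×(-0.15927)=-0.11037, 0.015×(-1.82391)=-0.02736, 0.092×(-1.03621)=-0.09533, 0.069×(-1.16115)=-0.08012, 0.062×(-1.20761)=-0.07487, 0.069×(-1.16115)=-0.08012.
Sum = -0.46817, so H' = 0.468.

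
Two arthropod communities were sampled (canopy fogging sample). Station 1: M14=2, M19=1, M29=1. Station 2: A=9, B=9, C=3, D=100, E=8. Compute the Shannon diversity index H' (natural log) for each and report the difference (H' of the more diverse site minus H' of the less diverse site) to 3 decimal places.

0.211

Station 1: N=4, proportions 0.5, 0.25, 0.25, giving H' = 1.03972 (working shown to 5 dp, full precision carried).
Station 2: N=129, proportions 0.06977, 0.06977, 0.02326, 0.77519, 0.06202, giving H' = 0.82882.
Difference = |1.03972 − 0.82882| = 0.21090, i.e. 0.211 to 3 decimal places.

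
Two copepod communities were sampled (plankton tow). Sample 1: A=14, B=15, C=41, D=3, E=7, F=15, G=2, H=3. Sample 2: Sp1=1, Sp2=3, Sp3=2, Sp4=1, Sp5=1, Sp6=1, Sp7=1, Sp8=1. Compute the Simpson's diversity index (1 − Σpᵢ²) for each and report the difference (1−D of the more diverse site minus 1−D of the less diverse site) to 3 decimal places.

Sample 1: N=100, proportions 0.14, 0.15, 0.41, 0.03, 0.07, 0.15, 0.02, 0.03, giving 1−D = 0.76020 (working shown to 5 dp, full precision carried).
Sample 2: N=11, proportions 0.09091, 0.27273, 0.18182, 0.09091, 0.09091, 0.09091, 0.09091, 0.09091, giving 1−D = 0.84298.
Difference = |0.76020 − 0.84298| = 0.08278, i.e. 0.083 to 3 decimal places.

0.083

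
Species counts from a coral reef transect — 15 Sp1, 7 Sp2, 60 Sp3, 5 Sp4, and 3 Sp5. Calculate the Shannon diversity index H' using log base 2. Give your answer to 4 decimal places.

1.5026

Total N = 15+7+60+5+3 = 90, so the proportions are 0.166667, 0.077778, 0.666667, 0.055556, 0.033333 (working shown to 6 dp, full precision carried).
Each pᵢ log₂ pᵢ term: 0.166667×(-2.584963)=-0.430827, 0.077778×(-3.684498)=-0.286572, 0.666667×(-0.584963)=-0.389975, 0.055556×(-4.169925)=-0.231663, 0.033333×(-4.906891)=-0.163563.
Sum = -1.502600, so H' = 1.5026.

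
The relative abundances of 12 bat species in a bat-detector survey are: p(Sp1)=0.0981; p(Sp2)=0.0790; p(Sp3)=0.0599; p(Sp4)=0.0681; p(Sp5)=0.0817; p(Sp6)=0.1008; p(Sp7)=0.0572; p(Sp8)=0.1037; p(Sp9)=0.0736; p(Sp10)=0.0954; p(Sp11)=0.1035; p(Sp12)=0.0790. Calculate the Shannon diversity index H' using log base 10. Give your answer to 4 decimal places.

Each pᵢ log₁₀ pᵢ term (working shown to 6 dp, full precision carried): 0.0981×(-1.008331)=-0.098917, 0.079×(-1.102373)=-0.087087, 0.0599×(-1.222573)=-0.073232, 0.0681×(-1.166853)=-0.079463, 0.0817×(-1.087778)=-0.088871, 0.1008×(-0.996539)=-0.100451, 0.0572×(-1.242604)=-0.071077, 0.1037×(-0.984221)=-0.102064, 0.0736×(-1.133122)=-0.083398, 0.0954×(-1.020452)=-0.097351, 0.1035×(-0.985060)=-0.101954, 0.079×(-1.102373)=-0.087087.
Sum = -1.070953, so H' = 1.0710.

1.0710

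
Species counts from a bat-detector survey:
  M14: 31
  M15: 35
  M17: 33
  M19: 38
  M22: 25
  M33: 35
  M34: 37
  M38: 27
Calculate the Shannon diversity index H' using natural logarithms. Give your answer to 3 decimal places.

Total N = 31+35+33+38+25+35+37+27 = 261, so the proportions are 0.11877, 0.1341, 0.12644, 0.14559, 0.09579, 0.1341, 0.14176, 0.10345 (working shown to 5 dp, full precision carried).
Each pᵢ ln pᵢ term: 0.11877×(-2.13053)=-0.25305, 0.1341×(-2.00917)=-0.26943, 0.12644×(-2.06801)=-0.26147, 0.14559×(-1.92693)=-0.28055, 0.09579×(-2.34564)=-0.22468, 0.1341×(-2.00917)=-0.26943, 0.14176×(-1.95360)=-0.27695, 0.10345×(-2.26868)=-0.23469.
Sum = -2.07025, so H' = 2.070.

2.070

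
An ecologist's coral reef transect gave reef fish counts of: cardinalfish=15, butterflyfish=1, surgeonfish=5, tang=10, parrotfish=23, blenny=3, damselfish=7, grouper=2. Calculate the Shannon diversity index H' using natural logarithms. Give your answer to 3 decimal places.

Total N = 15+1+5+10+23+3+7+2 = 66, so the proportions are 0.22727, 0.01515, 0.07576, 0.15152, 0.34848, 0.04545, 0.10606, 0.0303 (working shown to 5 dp, full precision carried).
Each pᵢ ln pᵢ term: 0.22727×(-1.48160)=-0.33673, 0.01515×(-4.18965)=-0.06348, 0.07576×(-2.58022)=-0.19547, 0.15152×(-1.88707)=-0.28592, 0.34848×(-1.05416)=-0.36736, 0.04545×(-3.09104)=-0.14050, 0.10606×(-2.24374)=-0.23797, 0.0303×(-3.49651)=-0.10595.
Sum = -1.73339, so H' = 1.733.

1.733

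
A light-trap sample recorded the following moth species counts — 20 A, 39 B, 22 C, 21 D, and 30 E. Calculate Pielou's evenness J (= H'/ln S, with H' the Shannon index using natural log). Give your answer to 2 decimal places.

0.98

Total N = 20+39+22+21+30 = 132, so the proportions are 0.1515, 0.2955, 0.1667, 0.1591, 0.2273 (working shown to 4 dp, full precision carried).
H' = −Σ pᵢ ln pᵢ = −((-0.2859) + (-0.3602) + (-0.2986) + (-0.2925) + (-0.3367)) = 1.5740.
With S = 5 species, ln S = 1.6094, so J = 1.5740/1.6094 = 0.9780, i.e. 0.98 to 2 decimal places.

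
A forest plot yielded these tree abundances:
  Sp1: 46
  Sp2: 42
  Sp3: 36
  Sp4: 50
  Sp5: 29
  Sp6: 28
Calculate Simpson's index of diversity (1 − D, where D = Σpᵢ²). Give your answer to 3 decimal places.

0.826

Total N = 46+42+36+50+29+28 = 231, so the proportions are 0.19913, 0.18182, 0.15584, 0.21645, 0.12554, 0.12121 (working shown to 5 dp, full precision carried).
D = 0.19913² + 0.18182² + 0.15584² + 0.21645² + 0.12554² + 0.12121² = 0.03965 + 0.03306 + 0.02429 + 0.04685 + 0.01576 + 0.01469 = 0.17430.
So 1 − D = 0.82570, i.e. 0.826 to 3 decimal places.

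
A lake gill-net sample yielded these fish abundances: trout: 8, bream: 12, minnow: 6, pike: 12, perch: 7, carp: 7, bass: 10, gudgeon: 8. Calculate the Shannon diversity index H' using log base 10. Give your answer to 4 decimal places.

0.8901

Total N = 8+12+6+12+7+7+10+8 = 70, so the proportions are 0.114286, 0.171429, 0.085714, 0.171429, 0.1, 0.1, 0.142857, 0.114286 (working shown to 6 dp, full precision carried).
Each pᵢ log₁₀ pᵢ term: 0.114286×(-0.942008)=-0.107658, 0.171429×(-0.765917)=-0.131300, 0.085714×(-1.066947)=-0.091453, 0.171429×(-0.765917)=-0.131300, 0.1×(-1.000000)=-0.100000, 0.1×(-1.000000)=-0.100000, 0.142857×(-0.845098)=-0.120728, 0.114286×(-0.942008)=-0.107658.
Sum = -0.890097, so H' = 0.8901.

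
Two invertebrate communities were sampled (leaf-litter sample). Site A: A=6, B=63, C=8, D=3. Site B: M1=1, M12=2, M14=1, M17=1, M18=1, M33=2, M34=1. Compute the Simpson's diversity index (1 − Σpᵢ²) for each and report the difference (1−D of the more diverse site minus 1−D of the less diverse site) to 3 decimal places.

0.477

Site A: N=80, proportions 0.075, 0.7875, 0.1, 0.0375, giving 1−D = 0.362812 (working shown to 6 dp, full precision carried).
Site B: N=9, proportions 0.111111, 0.222222, 0.111111, 0.111111, 0.111111, 0.222222, 0.111111, giving 1−D = 0.839506.
Difference = |0.362812 − 0.839506| = 0.476694, i.e. 0.477 to 3 decimal places.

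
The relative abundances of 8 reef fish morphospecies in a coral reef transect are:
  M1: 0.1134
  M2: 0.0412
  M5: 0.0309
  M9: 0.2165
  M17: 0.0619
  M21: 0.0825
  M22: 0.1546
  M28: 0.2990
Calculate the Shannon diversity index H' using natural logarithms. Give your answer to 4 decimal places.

Each pᵢ ln pᵢ term (working shown to 6 dp, full precision carried): 0.1134×(-2.176834)=-0.246853, 0.0412×(-3.189317)=-0.131400, 0.0309×(-3.476999)=-0.107439, 0.2165×(-1.530165)=-0.331281, 0.0619×(-2.782235)=-0.172220, 0.0825×(-2.494957)=-0.205834, 0.1546×(-1.866914)=-0.288625, 0.299×(-1.207312)=-0.360986.
Sum = -1.844638, so H' = 1.8446.

1.8446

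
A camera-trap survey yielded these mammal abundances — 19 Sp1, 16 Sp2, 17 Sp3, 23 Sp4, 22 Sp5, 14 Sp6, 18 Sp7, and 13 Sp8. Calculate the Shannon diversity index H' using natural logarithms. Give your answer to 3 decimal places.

Total N = 19+16+17+23+22+14+18+13 = 142, so the proportions are 0.1338, 0.11268, 0.11972, 0.16197, 0.15493, 0.09859, 0.12676, 0.09155 (working shown to 5 dp, full precision carried).
Each pᵢ ln pᵢ term: 0.1338×(-2.01139)=-0.26913, 0.11268×(-2.18324)=-0.24600, 0.11972×(-2.12261)=-0.25412, 0.16197×(-1.82033)=-0.29484, 0.15493×(-1.86478)=-0.28891, 0.09859×(-2.31677)=-0.22841, 0.12676×(-2.06546)=-0.26182, 0.09155×(-2.39088)=-0.21888.
Sum = -2.06211, so H' = 2.062.

2.062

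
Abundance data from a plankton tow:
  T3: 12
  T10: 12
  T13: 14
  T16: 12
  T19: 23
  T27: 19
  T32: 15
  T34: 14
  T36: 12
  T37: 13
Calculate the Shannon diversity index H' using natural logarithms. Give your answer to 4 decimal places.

2.2768

Total N = 12+12+14+12+23+19+15+14+12+13 = 146, so the proportions are 0.082192, 0.082192, 0.09589, 0.082192, 0.157534, 0.130137, 0.10274, 0.09589, 0.082192, 0.089041 (working shown to 6 dp, full precision carried).
Each pᵢ ln pᵢ term: 0.082192×(-2.498700)=-0.205373, 0.082192×(-2.498700)=-0.205373, 0.09589×(-2.344549)=-0.224820, 0.082192×(-2.498700)=-0.205373, 0.157534×(-1.848112)=-0.291141, 0.130137×(-2.039168)=-0.265371, 0.10274×(-2.275556)=-0.233790, 0.09589×(-2.344549)=-0.224820, 0.082192×(-2.498700)=-0.205373, 0.089041×(-2.418657)=-0.215360.
Sum = -2.276792, so H' = 2.2768.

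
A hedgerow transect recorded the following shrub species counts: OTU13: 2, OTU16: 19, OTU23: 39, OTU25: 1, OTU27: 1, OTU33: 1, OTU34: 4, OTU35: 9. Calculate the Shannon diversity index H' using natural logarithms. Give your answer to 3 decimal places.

1.363

Total N = 2+19+39+1+1+1+4+9 = 76, so the proportions are 0.02632, 0.25, 0.51316, 0.01316, 0.01316, 0.01316, 0.05263, 0.11842 (working shown to 5 dp, full precision carried).
Each pᵢ ln pᵢ term: 0.02632×(-3.63759)=-0.09573, 0.25×(-1.38629)=-0.34657, 0.51316×(-0.66717)=-0.34236, 0.01316×(-4.33073)=-0.05698, 0.01316×(-4.33073)=-0.05698, 0.01316×(-4.33073)=-0.05698, 0.05263×(-2.94444)=-0.15497, 0.11842×(-2.13351)=-0.25265.
Sum = -1.36324, so H' = 1.363.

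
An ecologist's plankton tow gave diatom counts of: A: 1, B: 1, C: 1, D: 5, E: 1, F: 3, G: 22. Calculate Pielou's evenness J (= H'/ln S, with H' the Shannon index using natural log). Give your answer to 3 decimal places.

Total N = 1+1+1+5+1+3+22 = 34, so the proportions are 0.02941, 0.02941, 0.02941, 0.14706, 0.02941, 0.08824, 0.64706 (working shown to 5 dp, full precision carried).
H' = −Σ pᵢ ln pᵢ = −((-0.10372) + (-0.10372) + (-0.10372) + (-0.28190) + (-0.10372) + (-0.21421) + (-0.28168)) = 1.19266.
With S = 7 species, ln S = 1.94591, so J = 1.19266/1.94591 = 0.61290, i.e. 0.613 to 3 decimal places.

0.613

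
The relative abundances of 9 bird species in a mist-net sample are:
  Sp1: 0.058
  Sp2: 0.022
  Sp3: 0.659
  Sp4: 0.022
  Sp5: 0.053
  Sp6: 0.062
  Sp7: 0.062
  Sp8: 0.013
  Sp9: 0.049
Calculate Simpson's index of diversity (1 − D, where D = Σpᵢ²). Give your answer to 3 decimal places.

0.548

D = 0.058² + 0.022² + 0.659² + 0.022² + 0.053² + 0.062² + 0.062² + 0.013² + 0.049² = 0.00336 + 0.00048 + 0.43428 + 0.00048 + 0.00281 + 0.00384 + 0.00384 + 0.00017 + 0.00240 = 0.45168 (working shown to 5 dp, full precision carried).
So 1 − D = 0.54832, i.e. 0.548 to 3 decimal places.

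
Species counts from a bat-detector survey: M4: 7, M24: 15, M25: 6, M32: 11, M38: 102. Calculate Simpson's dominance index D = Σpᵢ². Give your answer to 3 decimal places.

0.545

Total N = 7+15+6+11+102 = 141, so the proportions are 0.04965, 0.10638, 0.04255, 0.07801, 0.7234 (working shown to 5 dp, full precision carried).
D = 0.04965² + 0.10638² + 0.04255² + 0.07801² + 0.7234² = 0.00246 + 0.01132 + 0.00181 + 0.00609 + 0.52331 = 0.54499.
To 3 decimal places, D = 0.545.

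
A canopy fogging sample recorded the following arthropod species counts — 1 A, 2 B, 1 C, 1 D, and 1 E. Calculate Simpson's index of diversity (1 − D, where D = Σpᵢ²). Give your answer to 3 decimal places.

Total N = 1+2+1+1+1 = 6, so the proportions are 0.16667, 0.33333, 0.16667, 0.16667, 0.16667 (working shown to 5 dp, full precision carried).
D = 0.16667² + 0.33333² + 0.16667² + 0.16667² + 0.16667² = 0.02778 + 0.11111 + 0.02778 + 0.02778 + 0.02778 = 0.22222.
So 1 − D = 0.77778, i.e. 0.778 to 3 decimal places.

0.778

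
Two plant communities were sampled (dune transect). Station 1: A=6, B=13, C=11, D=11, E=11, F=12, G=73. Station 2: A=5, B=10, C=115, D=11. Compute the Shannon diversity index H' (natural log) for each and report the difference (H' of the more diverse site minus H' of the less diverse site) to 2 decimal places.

Station 1: N=137, proportions 0.0438, 0.0949, 0.0803, 0.0803, 0.0803, 0.0876, 0.5328, giving H' = 1.5167 (working shown to 4 dp, full precision carried).
Station 2: N=141, proportions 0.0355, 0.0709, 0.8156, 0.078, giving H' = 0.6713.
Difference = |1.5167 − 0.6713| = 0.8454, i.e. 0.85 to 2 decimal places.

0.85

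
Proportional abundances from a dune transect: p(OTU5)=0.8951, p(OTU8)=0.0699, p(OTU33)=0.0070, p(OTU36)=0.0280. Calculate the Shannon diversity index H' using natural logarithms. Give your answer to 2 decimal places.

Each pᵢ ln pᵢ term (working shown to 4 dp, full precision carried): 0.8951×(-0.1108)=-0.0992, 0.0699×(-2.6607)=-0.1860, 0.007×(-4.9618)=-0.0347, 0.028×(-3.5756)=-0.1001.
Sum = -0.4200, so H' = 0.42.

0.42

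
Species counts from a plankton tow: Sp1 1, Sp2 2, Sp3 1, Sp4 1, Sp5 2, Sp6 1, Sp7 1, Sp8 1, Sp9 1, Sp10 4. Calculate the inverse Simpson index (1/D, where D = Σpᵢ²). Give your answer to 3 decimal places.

Total N = 1+2+1+1+2+1+1+1+1+4 = 15, so the proportions are 0.0666667, 0.1333333, 0.0666667, 0.0666667, 0.1333333, 0.0666667, 0.0666667, 0.0666667, 0.0666667, 0.2666667 (working shown to 7 dp, full precision carried).
D = 0.0666667² + 0.1333333² + 0.0666667² + 0.0666667² + 0.1333333² + 0.0666667² + 0.0666667² + 0.0666667² + 0.0666667² + 0.2666667² = 0.0044444 + 0.0177778 + 0.0044444 + 0.0044444 + 0.0177778 + 0.0044444 + 0.0044444 + 0.0044444 + 0.0044444 + 0.0711111 = 0.1377778.
So 1/D = 7.25806, i.e. 7.258 to 3 decimal places.

7.258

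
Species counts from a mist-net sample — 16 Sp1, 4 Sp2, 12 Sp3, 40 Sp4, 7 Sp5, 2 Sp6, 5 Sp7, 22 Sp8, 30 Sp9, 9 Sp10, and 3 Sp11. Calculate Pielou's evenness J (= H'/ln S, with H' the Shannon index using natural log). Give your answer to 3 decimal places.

Total N = 16+4+12+40+7+2+5+22+30+9+3 = 150, so the proportions are 0.10667, 0.02667, 0.08, 0.26667, 0.04667, 0.01333, 0.03333, 0.14667, 0.2, 0.06, 0.02 (working shown to 5 dp, full precision carried).
H' = −Σ pᵢ ln pᵢ = −((-0.23872) + (-0.09665) + (-0.20206) + (-0.35247) + (-0.14302) + (-0.05757) + (-0.11337) + (-0.28154) + (-0.32189) + (-0.16880) + (-0.07824)) = 2.05433.
With S = 11 species, ln S = 2.39790, so J = 2.05433/2.39790 = 0.85672, i.e. 0.857 to 3 decimal places.

0.857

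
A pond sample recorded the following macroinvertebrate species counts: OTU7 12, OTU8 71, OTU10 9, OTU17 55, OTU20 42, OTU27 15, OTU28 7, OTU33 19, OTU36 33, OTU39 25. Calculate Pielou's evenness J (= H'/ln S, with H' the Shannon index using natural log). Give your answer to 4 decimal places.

0.8976

Total N = 12+71+9+55+42+15+7+19+33+25 = 288, so the proportions are 0.041667, 0.246528, 0.03125, 0.190972, 0.145833, 0.052083, 0.024306, 0.065972, 0.114583, 0.086806 (working shown to 6 dp, full precision carried).
H' = −Σ pᵢ ln pᵢ = −((-0.132419) + (-0.345208) + (-0.108304) + (-0.316179) + (-0.280772) + (-0.153902) + (-0.090345) + (-0.179347) + (-0.248239) + (-0.212160)) = 2.066875.
With S = 10 species, ln S = 2.302585, so J = 2.066875/2.302585 = 0.897632, i.e. 0.8976 to 4 decimal places.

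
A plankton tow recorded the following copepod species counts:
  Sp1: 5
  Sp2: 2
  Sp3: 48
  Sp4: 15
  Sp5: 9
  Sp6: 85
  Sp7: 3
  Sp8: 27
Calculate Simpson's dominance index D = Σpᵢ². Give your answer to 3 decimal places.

Total N = 5+2+48+15+9+85+3+27 = 194, so the proportions are 0.02577, 0.01031, 0.24742, 0.07732, 0.04639, 0.43814, 0.01546, 0.13918 (working shown to 5 dp, full precision carried).
D = 0.02577² + 0.01031² + 0.24742² + 0.07732² + 0.04639² + 0.43814² + 0.01546² + 0.13918² = 0.00066 + 0.00011 + 0.06122 + 0.00598 + 0.00215 + 0.19197 + 0.00024 + 0.01937 = 0.28170.
To 3 decimal places, D = 0.282.

0.282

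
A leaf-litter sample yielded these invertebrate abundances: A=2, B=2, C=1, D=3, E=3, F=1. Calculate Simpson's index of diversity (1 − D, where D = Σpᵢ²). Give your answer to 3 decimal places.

0.806

Total N = 2+2+1+3+3+1 = 12, so the proportions are 0.16667, 0.16667, 0.08333, 0.25, 0.25, 0.08333 (working shown to 5 dp, full precision carried).
D = 0.16667² + 0.16667² + 0.08333² + 0.25² + 0.25² + 0.08333² = 0.02778 + 0.02778 + 0.00694 + 0.06250 + 0.06250 + 0.00694 = 0.19444.
So 1 − D = 0.80556, i.e. 0.806 to 3 decimal places.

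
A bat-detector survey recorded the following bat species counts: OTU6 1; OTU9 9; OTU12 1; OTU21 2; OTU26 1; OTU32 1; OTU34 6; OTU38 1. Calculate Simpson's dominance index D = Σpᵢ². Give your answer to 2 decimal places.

Total N = 1+9+1+2+1+1+6+1 = 22, so the proportions are 0.0455, 0.4091, 0.0455, 0.0909, 0.0455, 0.0455, 0.2727, 0.0455 (working shown to 4 dp, full precision carried).
D = 0.0455² + 0.4091² + 0.0455² + 0.0909² + 0.0455² + 0.0455² + 0.2727² + 0.0455² = 0.0021 + 0.1674 + 0.0021 + 0.0083 + 0.0021 + 0.0021 + 0.0744 + 0.0021 = 0.2603.
To 2 decimal places, D = 0.26.

0.26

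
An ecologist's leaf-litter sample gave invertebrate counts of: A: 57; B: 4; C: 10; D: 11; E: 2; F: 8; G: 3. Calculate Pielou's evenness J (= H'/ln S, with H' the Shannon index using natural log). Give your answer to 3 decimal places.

0.681

Total N = 57+4+10+11+2+8+3 = 95, so the proportions are 0.6, 0.04211, 0.10526, 0.11579, 0.02105, 0.08421, 0.03158 (working shown to 5 dp, full precision carried).
H' = −Σ pᵢ ln pᵢ = −((-0.30650) + (-0.13337) + (-0.23698) + (-0.24964) + (-0.08128) + (-0.20837) + (-0.10911)) = 1.32525.
With S = 7 species, ln S = 1.94591, so J = 1.32525/1.94591 = 0.68104, i.e. 0.681 to 3 decimal places.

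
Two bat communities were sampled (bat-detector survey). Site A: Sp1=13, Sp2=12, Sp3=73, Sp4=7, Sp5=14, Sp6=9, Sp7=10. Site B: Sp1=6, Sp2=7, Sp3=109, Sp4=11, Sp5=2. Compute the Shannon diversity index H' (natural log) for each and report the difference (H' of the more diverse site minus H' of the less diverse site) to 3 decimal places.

0.792

Site A: N=138, proportions 0.0942, 0.08696, 0.52899, 0.05072, 0.10145, 0.06522, 0.07246, giving H' = 1.52337 (working shown to 5 dp, full precision carried).
Site B: N=135, proportions 0.04444, 0.05185, 0.80741, 0.08148, 0.01481, giving H' = 0.73126.
Difference = |1.52337 − 0.73126| = 0.79211, i.e. 0.792 to 3 decimal places.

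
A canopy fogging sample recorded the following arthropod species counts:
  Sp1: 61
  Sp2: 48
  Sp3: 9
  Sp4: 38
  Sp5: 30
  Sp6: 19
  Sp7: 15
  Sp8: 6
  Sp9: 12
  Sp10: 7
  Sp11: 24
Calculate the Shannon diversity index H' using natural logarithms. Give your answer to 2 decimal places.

2.16

Total N = 61+48+9+38+30+19+15+6+12+7+24 = 269, so the proportions are 0.2268, 0.1784, 0.0335, 0.1413, 0.1115, 0.0706, 0.0558, 0.0223, 0.0446, 0.026, 0.0892 (working shown to 4 dp, full precision carried).
Each pᵢ ln pᵢ term: 0.2268×(-1.4838)=-0.3365, 0.1784×(-1.7235)=-0.3075, 0.0335×(-3.3975)=-0.1137, 0.1413×(-1.9571)=-0.2765, 0.1115×(-2.1935)=-0.2446, 0.0706×(-2.6503)=-0.1872, 0.0558×(-2.8867)=-0.1610, 0.0223×(-3.8030)=-0.0848, 0.0446×(-3.1098)=-0.1387, 0.026×(-3.6488)=-0.0950, 0.0892×(-2.4167)=-0.2156.
Sum = -2.1611, so H' = 2.16.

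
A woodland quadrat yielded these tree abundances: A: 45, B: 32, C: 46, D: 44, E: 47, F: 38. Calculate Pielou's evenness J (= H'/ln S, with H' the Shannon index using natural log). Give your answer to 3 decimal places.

Total N = 45+32+46+44+47+38 = 252, so the proportions are 0.17857, 0.12698, 0.18254, 0.1746, 0.18651, 0.15079 (working shown to 5 dp, full precision carried).
H' = −Σ pᵢ ln pᵢ = −((-0.30764) + (-0.26206) + (-0.31046) + (-0.30472) + (-0.31320) + (-0.28528)) = 1.78336.
With S = 6 species, ln S = 1.79176, so J = 1.78336/1.79176 = 0.99531, i.e. 0.995 to 3 decimal places.

0.995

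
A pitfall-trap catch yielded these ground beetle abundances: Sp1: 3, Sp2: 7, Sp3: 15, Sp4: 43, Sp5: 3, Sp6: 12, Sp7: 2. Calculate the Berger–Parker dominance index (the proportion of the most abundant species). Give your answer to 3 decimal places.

0.506

Total N = 3+7+15+43+3+12+2 = 85, so the proportions are 0.03529, 0.08235, 0.17647, 0.50588, 0.03529, 0.14118, 0.02353 (working shown to 5 dp, full precision carried).
The largest proportion is 0.50588, i.e. d = 0.506 to 3 decimal places.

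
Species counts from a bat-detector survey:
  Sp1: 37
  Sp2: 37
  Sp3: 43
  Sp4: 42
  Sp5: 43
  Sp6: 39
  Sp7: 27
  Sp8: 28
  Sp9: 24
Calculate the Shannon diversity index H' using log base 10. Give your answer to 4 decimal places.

Total N = 37+37+43+42+43+39+27+28+24 = 320, so the proportions are 0.115625, 0.115625, 0.134375, 0.13125, 0.134375, 0.121875, 0.084375, 0.0875, 0.075 (working shown to 6 dp, full precision carried).
Each pᵢ log₁₀ pᵢ term: 0.115625×(-0.936948)=-0.108335, 0.115625×(-0.936948)=-0.108335, 0.134375×(-0.871682)=-0.117132, 0.13125×(-0.881901)=-0.115749, 0.134375×(-0.871682)=-0.117132, 0.121875×(-0.914085)=-0.111404, 0.084375×(-1.073786)=-0.090601, 0.0875×(-1.057992)=-0.092574, 0.075×(-1.124939)=-0.084370.
Sum = -0.945633, so H' = 0.9456.

0.9456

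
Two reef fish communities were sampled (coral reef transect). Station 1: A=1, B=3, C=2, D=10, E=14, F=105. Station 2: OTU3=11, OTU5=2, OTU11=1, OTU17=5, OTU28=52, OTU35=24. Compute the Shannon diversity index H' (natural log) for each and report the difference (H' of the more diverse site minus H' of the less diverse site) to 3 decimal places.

0.405

Station 1: N=135, proportions 0.00741, 0.02222, 0.01481, 0.07407, 0.1037, 0.77778, giving H' = 0.80660 (working shown to 5 dp, full precision carried).
Station 2: N=95, proportions 0.11579, 0.02105, 0.01053, 0.05263, 0.54737, 0.25263, giving H' = 1.21126.
Difference = |0.80660 − 1.21126| = 0.40466, i.e. 0.405 to 3 decimal places.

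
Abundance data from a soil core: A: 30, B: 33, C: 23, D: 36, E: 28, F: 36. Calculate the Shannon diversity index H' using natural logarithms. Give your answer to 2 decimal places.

Total N = 30+33+23+36+28+36 = 186, so the proportions are 0.1613, 0.1774, 0.1237, 0.1935, 0.1505, 0.1935 (working shown to 4 dp, full precision carried).
Each pᵢ ln pᵢ term: 0.1613×(-1.8245)=-0.2943, 0.1774×(-1.7292)=-0.3068, 0.1237×(-2.0903)=-0.2585, 0.1935×(-1.6422)=-0.3179, 0.1505×(-1.8935)=-0.2850, 0.1935×(-1.6422)=-0.3179.
Sum = -1.7803, so H' = 1.78.

1.78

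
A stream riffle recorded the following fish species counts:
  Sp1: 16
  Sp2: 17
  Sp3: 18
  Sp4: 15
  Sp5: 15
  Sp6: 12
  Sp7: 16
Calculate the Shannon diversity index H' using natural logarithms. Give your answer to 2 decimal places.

Total N = 16+17+18+15+15+12+16 = 109, so the proportions are 0.1468, 0.156, 0.1651, 0.1376, 0.1376, 0.1101, 0.1468 (working shown to 4 dp, full precision carried).
Each pᵢ ln pᵢ term: 0.1468×(-1.9188)=-0.2817, 0.156×(-1.8581)=-0.2898, 0.1651×(-1.8010)=-0.2974, 0.1376×(-1.9833)=-0.2729, 0.1376×(-1.9833)=-0.2729, 0.1101×(-2.2064)=-0.2429, 0.1468×(-1.9188)=-0.2817.
Sum = -1.9393, so H' = 1.94.

1.94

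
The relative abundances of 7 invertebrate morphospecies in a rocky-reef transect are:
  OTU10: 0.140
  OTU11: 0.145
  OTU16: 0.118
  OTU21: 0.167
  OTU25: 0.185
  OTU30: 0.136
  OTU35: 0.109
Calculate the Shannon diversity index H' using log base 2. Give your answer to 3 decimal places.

2.786

Each pᵢ log₂ pᵢ term (working shown to 5 dp, full precision carried): 0.14×(-2.83650)=-0.39711, 0.145×(-2.78588)=-0.40395, 0.118×(-3.08314)=-0.36381, 0.167×(-2.58208)=-0.43121, 0.185×(-2.43440)=-0.45036, 0.136×(-2.87832)=-0.39145, 0.109×(-3.19760)=-0.34854.
Sum = -2.78643, so H' = 2.786.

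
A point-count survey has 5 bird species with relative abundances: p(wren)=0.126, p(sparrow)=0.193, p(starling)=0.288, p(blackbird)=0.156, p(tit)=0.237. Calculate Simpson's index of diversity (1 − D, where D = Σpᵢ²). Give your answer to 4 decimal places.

0.7834

D = 0.126² + 0.193² + 0.288² + 0.156² + 0.237² = 0.015876 + 0.037249 + 0.082944 + 0.024336 + 0.056169 = 0.216574 (working shown to 6 dp, full precision carried).
So 1 − D = 0.783426, i.e. 0.7834 to 4 decimal places.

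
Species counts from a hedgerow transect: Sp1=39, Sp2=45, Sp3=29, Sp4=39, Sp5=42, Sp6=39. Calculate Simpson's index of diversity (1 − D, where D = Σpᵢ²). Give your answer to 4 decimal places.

Total N = 39+45+29+39+42+39 = 233, so the proportions are 0.167382, 0.193133, 0.124464, 0.167382, 0.180258, 0.167382 (working shown to 6 dp, full precision carried).
D = 0.167382² + 0.193133² + 0.124464² + 0.167382² + 0.180258² + 0.167382² = 0.028017 + 0.037300 + 0.015491 + 0.028017 + 0.032493 + 0.028017 = 0.169334.
So 1 − D = 0.830666, i.e. 0.8307 to 4 decimal places.

0.8307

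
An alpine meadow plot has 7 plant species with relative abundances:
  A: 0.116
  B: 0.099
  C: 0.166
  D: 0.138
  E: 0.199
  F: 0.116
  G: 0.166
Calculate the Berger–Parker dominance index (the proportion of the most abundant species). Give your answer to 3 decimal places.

0.199

The largest proportion is 0.199, i.e. d = 0.199 to 3 decimal places.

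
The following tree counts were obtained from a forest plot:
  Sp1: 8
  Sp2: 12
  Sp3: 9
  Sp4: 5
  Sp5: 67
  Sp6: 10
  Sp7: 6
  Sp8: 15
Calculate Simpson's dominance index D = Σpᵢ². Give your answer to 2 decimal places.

Total N = 8+12+9+5+67+10+6+15 = 132, so the proportions are 0.0606, 0.0909, 0.0682, 0.0379, 0.5076, 0.0758, 0.0455, 0.1136 (working shown to 4 dp, full precision carried).
D = 0.0606² + 0.0909² + 0.0682² + 0.0379² + 0.5076² + 0.0758² + 0.0455² + 0.1136² = 0.0037 + 0.0083 + 0.0046 + 0.0014 + 0.2576 + 0.0057 + 0.0021 + 0.0129 = 0.2964.
To 2 decimal places, D = 0.30.

0.30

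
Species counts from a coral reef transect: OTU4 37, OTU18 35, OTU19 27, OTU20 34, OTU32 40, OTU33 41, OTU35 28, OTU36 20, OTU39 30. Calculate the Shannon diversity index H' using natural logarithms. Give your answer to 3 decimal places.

2.177

Total N = 37+35+27+34+40+41+28+20+30 = 292, so the proportions are 0.12671, 0.11986, 0.09247, 0.11644, 0.13699, 0.14041, 0.09589, 0.06849, 0.10274 (working shown to 5 dp, full precision carried).
Each pᵢ ln pᵢ term: 0.12671×(-2.06584)=-0.26177, 0.11986×(-2.12141)=-0.25428, 0.09247×(-2.38092)=-0.22015, 0.11644×(-2.15039)=-0.25039, 0.13699×(-1.98787)=-0.27231, 0.14041×(-1.96318)=-0.27565, 0.09589×(-2.34455)=-0.22482, 0.06849×(-2.68102)=-0.18363, 0.10274×(-2.27556)=-0.23379.
Sum = -2.17679, so H' = 2.177.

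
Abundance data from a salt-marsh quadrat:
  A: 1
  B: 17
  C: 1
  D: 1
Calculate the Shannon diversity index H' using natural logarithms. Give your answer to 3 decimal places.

Total N = 1+17+1+1 = 20, so the proportions are 0.05, 0.85, 0.05, 0.05 (working shown to 5 dp, full precision carried).
Each pᵢ ln pᵢ term: 0.05×(-2.99573)=-0.14979, 0.85×(-0.16252)=-0.13814, 0.05×(-2.99573)=-0.14979, 0.05×(-2.99573)=-0.14979.
Sum = -0.58750, so H' = 0.588.

0.588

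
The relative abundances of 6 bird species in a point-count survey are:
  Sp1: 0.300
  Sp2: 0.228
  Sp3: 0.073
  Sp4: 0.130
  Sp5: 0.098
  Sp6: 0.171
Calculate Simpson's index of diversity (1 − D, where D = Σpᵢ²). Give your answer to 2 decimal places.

D = 0.3² + 0.228² + 0.073² + 0.13² + 0.098² + 0.171² = 0.0900 + 0.0520 + 0.0053 + 0.0169 + 0.0096 + 0.0292 = 0.2031 (working shown to 4 dp, full precision carried).
So 1 − D = 0.7969, i.e. 0.80 to 2 decimal places.

0.80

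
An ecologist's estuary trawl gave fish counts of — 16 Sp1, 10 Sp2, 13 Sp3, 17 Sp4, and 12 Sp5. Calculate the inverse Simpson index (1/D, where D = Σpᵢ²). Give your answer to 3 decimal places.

4.827

Total N = 16+10+13+17+12 = 68, so the proportions are 0.2352941, 0.1470588, 0.1911765, 0.25, 0.1764706 (working shown to 7 dp, full precision carried).
D = 0.2352941² + 0.1470588² + 0.1911765² + 0.25² + 0.1764706² = 0.0553633 + 0.0216263 + 0.0365484 + 0.0625000 + 0.0311419 = 0.2071799.
So 1/D = 4.82672, i.e. 4.827 to 3 decimal places.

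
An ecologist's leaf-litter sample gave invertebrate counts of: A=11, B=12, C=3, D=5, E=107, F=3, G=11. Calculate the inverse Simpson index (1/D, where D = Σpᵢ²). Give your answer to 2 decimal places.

1.95

Total N = 11+12+3+5+107+3+11 = 152, so the proportions are 0.07237, 0.07895, 0.01974, 0.03289, 0.70395, 0.01974, 0.07237 (working shown to 5 dp, full precision carried).
D = 0.07237² + 0.07895² + 0.01974² + 0.03289² + 0.70395² + 0.01974² + 0.07237² = 0.00524 + 0.00623 + 0.00039 + 0.00108 + 0.49554 + 0.00039 + 0.00524 = 0.51411.
So 1/D = 1.9451, i.e. 1.95 to 2 decimal places.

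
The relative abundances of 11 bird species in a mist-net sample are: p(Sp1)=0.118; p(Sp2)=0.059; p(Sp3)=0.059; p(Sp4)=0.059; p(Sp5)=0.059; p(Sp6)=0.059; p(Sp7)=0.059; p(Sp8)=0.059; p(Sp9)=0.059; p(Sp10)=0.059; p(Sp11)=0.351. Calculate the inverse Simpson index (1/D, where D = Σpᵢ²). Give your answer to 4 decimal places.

D = 0.118² + 0.059² + 0.059² + 0.059² + 0.059² + 0.059² + 0.059² + 0.059² + 0.059² + 0.059² + 0.351² = 0.01392400 + 0.00348100 + 0.00348100 + 0.00348100 + 0.00348100 + 0.00348100 + 0.00348100 + 0.00348100 + 0.00348100 + 0.00348100 + 0.12320100 = 0.16845400 (working shown to 8 dp, full precision carried).
So 1/D = 5.936339, i.e. 5.9363 to 4 decimal places.

5.9363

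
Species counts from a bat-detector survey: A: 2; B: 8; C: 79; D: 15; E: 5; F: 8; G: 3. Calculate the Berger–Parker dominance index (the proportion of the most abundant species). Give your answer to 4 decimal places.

Total N = 2+8+79+15+5+8+3 = 120, so the proportions are 0.016667, 0.066667, 0.658333, 0.125, 0.041667, 0.066667, 0.025 (working shown to 6 dp, full precision carried).
The largest proportion is 0.658333, i.e. d = 0.6583 to 4 decimal places.

0.6583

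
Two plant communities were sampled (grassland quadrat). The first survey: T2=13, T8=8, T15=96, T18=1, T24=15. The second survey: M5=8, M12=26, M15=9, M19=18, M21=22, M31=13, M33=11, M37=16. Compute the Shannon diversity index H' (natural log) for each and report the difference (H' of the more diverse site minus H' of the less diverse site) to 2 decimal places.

1.09

The first survey: N=133, proportions 0.0977, 0.0602, 0.7218, 0.0075, 0.1128, giving H' = 0.9146 (working shown to 4 dp, full precision carried).
The second survey: N=123, proportions 0.065, 0.2114, 0.0732, 0.1463, 0.1789, 0.1057, 0.0894, 0.1301, giving H' = 2.0054.
Difference = |0.9146 − 2.0054| = 1.0908, i.e. 1.09 to 2 decimal places.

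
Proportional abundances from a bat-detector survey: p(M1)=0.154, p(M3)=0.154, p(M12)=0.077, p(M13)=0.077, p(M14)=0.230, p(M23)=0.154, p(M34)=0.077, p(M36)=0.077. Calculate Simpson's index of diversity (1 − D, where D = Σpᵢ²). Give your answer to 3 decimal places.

0.852

D = 0.154² + 0.154² + 0.077² + 0.077² + 0.23² + 0.154² + 0.077² + 0.077² = 0.02372 + 0.02372 + 0.00593 + 0.00593 + 0.05290 + 0.02372 + 0.00593 + 0.00593 = 0.14776 (working shown to 5 dp, full precision carried).
So 1 − D = 0.85224, i.e. 0.852 to 3 decimal places.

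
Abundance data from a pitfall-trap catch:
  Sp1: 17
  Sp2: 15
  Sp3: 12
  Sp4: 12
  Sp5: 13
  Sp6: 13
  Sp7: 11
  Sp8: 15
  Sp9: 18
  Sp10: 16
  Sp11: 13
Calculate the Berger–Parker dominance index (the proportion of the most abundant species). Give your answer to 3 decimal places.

0.116

Total N = 17+15+12+12+13+13+11+15+18+16+13 = 155, so the proportions are 0.10968, 0.09677, 0.07742, 0.07742, 0.08387, 0.08387, 0.07097, 0.09677, 0.11613, 0.10323, 0.08387 (working shown to 5 dp, full precision carried).
The largest proportion is 0.11613, i.e. d = 0.116 to 3 decimal places.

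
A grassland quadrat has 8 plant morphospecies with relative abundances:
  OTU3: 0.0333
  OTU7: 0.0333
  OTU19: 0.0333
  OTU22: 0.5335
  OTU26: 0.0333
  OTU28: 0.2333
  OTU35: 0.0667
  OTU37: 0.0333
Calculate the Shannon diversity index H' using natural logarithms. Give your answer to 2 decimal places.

1.42

Each pᵢ ln pᵢ term (working shown to 4 dp, full precision carried): 0.0333×(-3.4022)=-0.1133, 0.0333×(-3.4022)=-0.1133, 0.0333×(-3.4022)=-0.1133, 0.5335×(-0.6283)=-0.3352, 0.0333×(-3.4022)=-0.1133, 0.2333×(-1.4554)=-0.3396, 0.0667×(-2.7076)=-0.1806, 0.0333×(-3.4022)=-0.1133.
Sum = -1.4218, so H' = 1.42.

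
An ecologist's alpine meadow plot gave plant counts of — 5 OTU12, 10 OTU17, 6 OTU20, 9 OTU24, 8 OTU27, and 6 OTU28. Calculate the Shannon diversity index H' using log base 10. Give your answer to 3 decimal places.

Total N = 5+10+6+9+8+6 = 44, so the proportions are 0.11364, 0.22727, 0.13636, 0.20455, 0.18182, 0.13636 (working shown to 5 dp, full precision carried).
Each pᵢ log₁₀ pᵢ term: 0.11364×(-0.94448)=-0.10733, 0.22727×(-0.64345)=-0.14624, 0.13636×(-0.86530)=-0.11800, 0.20455×(-0.68921)=-0.14097, 0.18182×(-0.74036)=-0.13461, 0.13636×(-0.86530)=-0.11800.
Sum = -0.76514, so H' = 0.765.

0.765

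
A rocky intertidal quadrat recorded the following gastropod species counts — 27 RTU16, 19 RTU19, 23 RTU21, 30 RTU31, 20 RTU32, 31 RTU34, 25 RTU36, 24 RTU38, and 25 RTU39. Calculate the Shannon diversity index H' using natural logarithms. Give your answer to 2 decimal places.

Total N = 27+19+23+30+20+31+25+24+25 = 224, so the proportions are 0.1205, 0.0848, 0.1027, 0.1339, 0.0893, 0.1384, 0.1116, 0.1071, 0.1116 (working shown to 4 dp, full precision carried).
Each pᵢ ln pᵢ term: 0.1205×(-2.1158)=-0.2550, 0.0848×(-2.4672)=-0.2093, 0.1027×(-2.2762)=-0.2337, 0.1339×(-2.0104)=-0.2693, 0.0893×(-2.4159)=-0.2157, 0.1384×(-1.9777)=-0.2737, 0.1116×(-2.1928)=-0.2447, 0.1071×(-2.2336)=-0.2393, 0.1116×(-2.1928)=-0.2447.
Sum = -2.1854, so H' = 2.19.

2.19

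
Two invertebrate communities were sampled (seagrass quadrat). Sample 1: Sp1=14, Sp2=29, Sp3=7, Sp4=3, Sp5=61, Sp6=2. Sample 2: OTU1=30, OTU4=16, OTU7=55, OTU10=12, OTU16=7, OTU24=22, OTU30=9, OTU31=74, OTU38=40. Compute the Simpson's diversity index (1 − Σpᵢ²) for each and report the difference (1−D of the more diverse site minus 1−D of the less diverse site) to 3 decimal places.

Sample 1: N=116, proportions 0.12069, 0.25, 0.06034, 0.02586, 0.52586, 0.01724, giving 1−D = 0.64180 (working shown to 5 dp, full precision carried).
Sample 2: N=265, proportions 0.11321, 0.06038, 0.20755, 0.04528, 0.02642, 0.08302, 0.03396, 0.27925, 0.15094, giving 1−D = 0.82891.
Difference = |0.64180 − 0.82891| = 0.18711, i.e. 0.187 to 3 decimal places.

0.187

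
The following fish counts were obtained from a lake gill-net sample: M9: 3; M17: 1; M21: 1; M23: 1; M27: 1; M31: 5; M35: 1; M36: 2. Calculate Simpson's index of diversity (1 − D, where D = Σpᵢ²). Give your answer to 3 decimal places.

0.809

Total N = 3+1+1+1+1+5+1+2 = 15, so the proportions are 0.2, 0.06667, 0.06667, 0.06667, 0.06667, 0.33333, 0.06667, 0.13333 (working shown to 5 dp, full precision carried).
D = 0.2² + 0.06667² + 0.06667² + 0.06667² + 0.06667² + 0.33333² + 0.06667² + 0.13333² = 0.04000 + 0.00444 + 0.00444 + 0.00444 + 0.00444 + 0.11111 + 0.00444 + 0.01778 = 0.19111.
So 1 − D = 0.80889, i.e. 0.809 to 3 decimal places.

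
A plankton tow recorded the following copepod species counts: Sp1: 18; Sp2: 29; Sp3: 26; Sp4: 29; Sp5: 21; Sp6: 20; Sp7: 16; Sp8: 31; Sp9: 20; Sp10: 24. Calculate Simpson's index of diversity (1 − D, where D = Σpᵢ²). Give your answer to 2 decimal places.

Total N = 18+29+26+29+21+20+16+31+20+24 = 234, so the proportions are 0.0769, 0.1239, 0.1111, 0.1239, 0.0897, 0.0855, 0.0684, 0.1325, 0.0855, 0.1026 (working shown to 4 dp, full precision carried).
D = 0.0769² + 0.1239² + 0.1111² + 0.1239² + 0.0897² + 0.0855² + 0.0684² + 0.1325² + 0.0855² + 0.1026² = 0.0059 + 0.0154 + 0.0123 + 0.0154 + 0.0081 + 0.0073 + 0.0047 + 0.0176 + 0.0073 + 0.0105 = 0.1044.
So 1 − D = 0.8956, i.e. 0.90 to 2 decimal places.

0.90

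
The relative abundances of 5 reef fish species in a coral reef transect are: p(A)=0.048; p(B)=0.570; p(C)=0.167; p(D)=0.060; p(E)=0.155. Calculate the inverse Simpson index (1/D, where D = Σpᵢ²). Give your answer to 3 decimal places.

2.613

D = 0.048² + 0.57² + 0.167² + 0.06² + 0.155² = 0.002304 + 0.324900 + 0.027889 + 0.003600 + 0.024025 = 0.382718 (working shown to 6 dp, full precision carried).
So 1/D = 2.61289, i.e. 2.613 to 3 decimal places.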